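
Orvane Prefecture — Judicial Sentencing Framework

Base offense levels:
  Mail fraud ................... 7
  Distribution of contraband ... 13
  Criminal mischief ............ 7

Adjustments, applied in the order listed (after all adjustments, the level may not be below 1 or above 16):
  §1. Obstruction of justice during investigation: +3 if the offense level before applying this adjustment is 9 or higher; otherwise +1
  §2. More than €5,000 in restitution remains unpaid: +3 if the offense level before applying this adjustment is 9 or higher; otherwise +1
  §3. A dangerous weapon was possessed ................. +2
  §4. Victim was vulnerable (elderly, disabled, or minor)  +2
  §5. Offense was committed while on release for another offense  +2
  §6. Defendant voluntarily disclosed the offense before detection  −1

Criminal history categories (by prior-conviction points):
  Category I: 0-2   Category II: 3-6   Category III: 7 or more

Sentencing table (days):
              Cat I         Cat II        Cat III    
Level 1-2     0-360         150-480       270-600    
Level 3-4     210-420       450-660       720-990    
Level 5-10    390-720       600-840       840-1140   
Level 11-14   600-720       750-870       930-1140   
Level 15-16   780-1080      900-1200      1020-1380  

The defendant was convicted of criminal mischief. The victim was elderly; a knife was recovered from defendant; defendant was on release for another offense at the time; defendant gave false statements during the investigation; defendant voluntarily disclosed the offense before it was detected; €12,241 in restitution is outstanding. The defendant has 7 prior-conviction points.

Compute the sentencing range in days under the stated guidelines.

Base offense level for criminal mischief: 7.
§1 applies (level before this adjustment is 7 < 9, so +1): 7 + 1 = 8.
§2 applies (level before this adjustment is 8 < 9, so +1): 8 + 1 = 9.
§3 applies: 9 + 2 = 11.
§4 applies: 11 + 2 = 13.
§5 applies: 13 + 2 = 15.
§6 applies: 15 − 1 = 14.
Final offense level: 14.
Criminal history: 7 prior points → Category III (7+).
Level 14 falls in the 11-14 band.
Grid: Level 11-14 × Category III = 930-1140 days.

930-1140 days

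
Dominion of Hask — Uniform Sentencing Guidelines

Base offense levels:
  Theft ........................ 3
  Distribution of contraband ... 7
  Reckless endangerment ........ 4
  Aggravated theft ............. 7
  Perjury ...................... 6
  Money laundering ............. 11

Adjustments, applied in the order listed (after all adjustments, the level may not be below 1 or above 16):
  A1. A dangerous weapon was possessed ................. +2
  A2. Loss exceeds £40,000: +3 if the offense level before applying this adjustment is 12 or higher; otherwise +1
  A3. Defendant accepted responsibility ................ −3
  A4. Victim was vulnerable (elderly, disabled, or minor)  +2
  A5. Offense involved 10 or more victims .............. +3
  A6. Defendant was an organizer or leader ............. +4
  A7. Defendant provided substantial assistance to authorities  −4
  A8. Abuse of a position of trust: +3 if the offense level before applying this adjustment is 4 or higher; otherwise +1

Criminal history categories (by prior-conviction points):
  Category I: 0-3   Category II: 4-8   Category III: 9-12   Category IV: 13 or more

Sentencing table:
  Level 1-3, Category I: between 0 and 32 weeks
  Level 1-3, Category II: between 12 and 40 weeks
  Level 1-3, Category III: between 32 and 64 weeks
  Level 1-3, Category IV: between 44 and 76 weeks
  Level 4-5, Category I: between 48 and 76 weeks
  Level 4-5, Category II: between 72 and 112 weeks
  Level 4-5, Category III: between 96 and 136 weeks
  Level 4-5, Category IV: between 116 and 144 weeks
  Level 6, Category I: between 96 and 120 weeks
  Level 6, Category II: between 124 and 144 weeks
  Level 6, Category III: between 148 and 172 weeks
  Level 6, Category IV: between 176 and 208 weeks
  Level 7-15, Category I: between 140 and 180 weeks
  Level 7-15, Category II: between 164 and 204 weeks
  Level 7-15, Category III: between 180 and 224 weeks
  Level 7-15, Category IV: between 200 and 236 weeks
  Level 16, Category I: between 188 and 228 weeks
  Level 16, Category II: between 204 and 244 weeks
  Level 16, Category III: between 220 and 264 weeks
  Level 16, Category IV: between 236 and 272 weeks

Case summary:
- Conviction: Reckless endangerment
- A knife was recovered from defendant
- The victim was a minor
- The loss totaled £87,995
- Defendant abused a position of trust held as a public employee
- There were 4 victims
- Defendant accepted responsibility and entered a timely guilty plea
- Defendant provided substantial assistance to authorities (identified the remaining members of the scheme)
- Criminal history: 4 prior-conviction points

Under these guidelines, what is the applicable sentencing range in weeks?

12-40 weeks

Base offense level for reckless endangerment: 4.
A1 applies: 4 + 2 = 6.
A2 applies (level before this adjustment is 6 < 12, so +1): 6 + 1 = 7.
A3 applies: 7 − 3 = 4.
A4 applies: 4 + 2 = 6.
A6 does not apply.
A7 applies: 6 − 4 = 2.
A8 applies (level before this adjustment is 2 < 4, so +1): 2 + 1 = 3.
Final offense level: 3.
Criminal history: 4 prior points → Category II (4-8).
Level 3 falls in the 1-3 band.
Grid: Level 1-3 × Category II = 12-40 weeks.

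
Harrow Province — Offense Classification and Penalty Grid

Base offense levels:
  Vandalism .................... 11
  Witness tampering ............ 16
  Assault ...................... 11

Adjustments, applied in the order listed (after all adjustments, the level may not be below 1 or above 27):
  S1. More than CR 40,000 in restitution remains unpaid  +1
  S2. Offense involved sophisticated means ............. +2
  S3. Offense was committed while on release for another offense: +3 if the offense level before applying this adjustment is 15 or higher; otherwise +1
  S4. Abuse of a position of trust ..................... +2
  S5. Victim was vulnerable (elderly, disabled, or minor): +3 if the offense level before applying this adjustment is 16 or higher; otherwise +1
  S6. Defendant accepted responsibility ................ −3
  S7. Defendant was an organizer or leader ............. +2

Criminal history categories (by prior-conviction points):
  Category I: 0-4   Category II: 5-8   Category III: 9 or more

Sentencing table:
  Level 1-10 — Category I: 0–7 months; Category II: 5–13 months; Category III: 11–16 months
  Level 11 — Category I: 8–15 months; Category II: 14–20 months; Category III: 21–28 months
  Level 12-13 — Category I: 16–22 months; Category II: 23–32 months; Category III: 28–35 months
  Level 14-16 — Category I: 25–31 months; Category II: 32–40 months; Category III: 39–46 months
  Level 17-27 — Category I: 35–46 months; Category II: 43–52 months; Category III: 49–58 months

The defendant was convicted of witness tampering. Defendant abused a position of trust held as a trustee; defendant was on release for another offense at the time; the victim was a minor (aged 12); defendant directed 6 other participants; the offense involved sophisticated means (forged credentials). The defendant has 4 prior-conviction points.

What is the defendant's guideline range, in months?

Base offense level for witness tampering: 16.
S2 applies: 16 + 2 = 18.
S3 applies (level before this adjustment is 18 ≥ 15, so +3): 18 + 3 = 21.
S4 applies: 21 + 2 = 23.
S5 applies (level before this adjustment is 23 ≥ 16, so +3): 23 + 3 = 26.
S7 applies: 26 + 2 = 28.
Level 28 exceeds the maximum of 27; capped at 27.
Final offense level: 27.
Criminal history: 4 prior points → Category I (0-4).
Level 27 falls in the 17-27 band.
Grid: Level 17-27 × Category I = 35-46 months.

35-46 months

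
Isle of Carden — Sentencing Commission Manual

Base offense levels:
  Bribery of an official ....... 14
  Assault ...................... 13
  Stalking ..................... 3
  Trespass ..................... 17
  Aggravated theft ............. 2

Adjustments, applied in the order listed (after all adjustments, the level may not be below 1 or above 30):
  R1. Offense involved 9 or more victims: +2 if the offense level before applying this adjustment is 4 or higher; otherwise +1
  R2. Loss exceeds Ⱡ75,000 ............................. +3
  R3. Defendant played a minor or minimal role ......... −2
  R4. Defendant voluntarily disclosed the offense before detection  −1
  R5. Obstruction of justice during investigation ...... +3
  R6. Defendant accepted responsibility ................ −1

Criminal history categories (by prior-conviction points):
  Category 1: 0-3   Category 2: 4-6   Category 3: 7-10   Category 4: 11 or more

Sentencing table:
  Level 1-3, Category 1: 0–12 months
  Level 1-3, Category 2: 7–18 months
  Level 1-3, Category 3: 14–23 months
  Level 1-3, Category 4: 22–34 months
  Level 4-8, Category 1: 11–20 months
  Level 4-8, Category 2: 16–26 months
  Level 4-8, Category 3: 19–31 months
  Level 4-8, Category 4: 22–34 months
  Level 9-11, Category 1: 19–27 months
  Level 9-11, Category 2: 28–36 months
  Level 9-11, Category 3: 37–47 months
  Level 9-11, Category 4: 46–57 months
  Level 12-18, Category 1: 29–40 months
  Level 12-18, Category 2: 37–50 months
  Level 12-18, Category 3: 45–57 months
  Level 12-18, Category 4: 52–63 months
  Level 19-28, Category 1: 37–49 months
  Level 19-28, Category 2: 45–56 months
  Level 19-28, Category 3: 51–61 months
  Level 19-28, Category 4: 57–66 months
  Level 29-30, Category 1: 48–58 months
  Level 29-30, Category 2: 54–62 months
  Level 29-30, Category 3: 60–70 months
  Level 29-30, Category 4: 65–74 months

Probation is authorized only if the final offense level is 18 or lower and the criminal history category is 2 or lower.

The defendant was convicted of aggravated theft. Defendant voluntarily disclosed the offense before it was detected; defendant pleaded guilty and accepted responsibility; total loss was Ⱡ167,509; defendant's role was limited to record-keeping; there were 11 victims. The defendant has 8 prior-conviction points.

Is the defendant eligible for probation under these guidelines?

No

Base offense level for aggravated theft: 2.
R1 applies (level before this adjustment is 2 < 4, so +1): 2 + 1 = 3.
R2 applies: 3 + 3 = 6.
R3 applies: 6 − 2 = 4.
R4 applies: 4 − 1 = 3.
R5 does not apply.
R6 applies: 3 − 1 = 2.
Final offense level: 2.
Criminal history: 8 prior points → Category 3 (7-10).
Level 2 falls in the 1-3 band.
Grid: Level 1-3 × Category 3 = 14-23 months.
Probation check: level 2 ≤ 18 and category 3 > 2 → not eligible.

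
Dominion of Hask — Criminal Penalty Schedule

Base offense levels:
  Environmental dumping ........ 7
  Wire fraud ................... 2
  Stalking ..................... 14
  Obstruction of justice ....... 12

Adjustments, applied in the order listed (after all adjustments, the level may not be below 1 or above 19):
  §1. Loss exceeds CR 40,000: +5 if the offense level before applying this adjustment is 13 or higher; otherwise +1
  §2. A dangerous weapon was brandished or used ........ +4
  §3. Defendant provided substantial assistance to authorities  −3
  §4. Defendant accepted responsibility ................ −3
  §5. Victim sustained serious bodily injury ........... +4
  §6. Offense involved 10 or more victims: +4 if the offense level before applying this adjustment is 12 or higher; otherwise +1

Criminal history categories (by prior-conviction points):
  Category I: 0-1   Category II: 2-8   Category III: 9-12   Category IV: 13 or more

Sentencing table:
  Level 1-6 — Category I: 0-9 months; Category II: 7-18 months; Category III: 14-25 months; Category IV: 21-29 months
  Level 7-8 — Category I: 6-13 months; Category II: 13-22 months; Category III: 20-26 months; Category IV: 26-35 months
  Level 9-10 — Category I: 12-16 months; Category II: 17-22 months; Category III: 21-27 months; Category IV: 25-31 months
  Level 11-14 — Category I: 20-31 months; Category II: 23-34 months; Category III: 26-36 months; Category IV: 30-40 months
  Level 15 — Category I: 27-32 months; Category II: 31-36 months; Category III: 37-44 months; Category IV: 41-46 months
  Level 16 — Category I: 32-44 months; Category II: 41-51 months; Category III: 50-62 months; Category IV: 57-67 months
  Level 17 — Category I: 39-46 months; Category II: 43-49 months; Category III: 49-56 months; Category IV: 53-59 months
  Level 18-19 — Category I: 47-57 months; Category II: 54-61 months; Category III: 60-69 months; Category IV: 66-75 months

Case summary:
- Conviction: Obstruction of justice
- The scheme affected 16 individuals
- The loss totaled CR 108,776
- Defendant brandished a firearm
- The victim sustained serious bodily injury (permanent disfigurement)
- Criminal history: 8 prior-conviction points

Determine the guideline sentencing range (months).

54-61 months

Base offense level for obstruction of justice: 12.
§1 applies (level before this adjustment is 12 < 13, so +1): 12 + 1 = 13.
§2 applies: 13 + 4 = 17.
§4 does not apply.
§5 applies: 17 + 4 = 21.
§6 applies (level before this adjustment is 21 ≥ 12, so +4): 21 + 4 = 25.
Level 25 exceeds the maximum of 19; capped at 19.
Final offense level: 19.
Criminal history: 8 prior points → Category II (2-8).
Level 19 falls in the 18-19 band.
Grid: Level 18-19 × Category II = 54-61 months.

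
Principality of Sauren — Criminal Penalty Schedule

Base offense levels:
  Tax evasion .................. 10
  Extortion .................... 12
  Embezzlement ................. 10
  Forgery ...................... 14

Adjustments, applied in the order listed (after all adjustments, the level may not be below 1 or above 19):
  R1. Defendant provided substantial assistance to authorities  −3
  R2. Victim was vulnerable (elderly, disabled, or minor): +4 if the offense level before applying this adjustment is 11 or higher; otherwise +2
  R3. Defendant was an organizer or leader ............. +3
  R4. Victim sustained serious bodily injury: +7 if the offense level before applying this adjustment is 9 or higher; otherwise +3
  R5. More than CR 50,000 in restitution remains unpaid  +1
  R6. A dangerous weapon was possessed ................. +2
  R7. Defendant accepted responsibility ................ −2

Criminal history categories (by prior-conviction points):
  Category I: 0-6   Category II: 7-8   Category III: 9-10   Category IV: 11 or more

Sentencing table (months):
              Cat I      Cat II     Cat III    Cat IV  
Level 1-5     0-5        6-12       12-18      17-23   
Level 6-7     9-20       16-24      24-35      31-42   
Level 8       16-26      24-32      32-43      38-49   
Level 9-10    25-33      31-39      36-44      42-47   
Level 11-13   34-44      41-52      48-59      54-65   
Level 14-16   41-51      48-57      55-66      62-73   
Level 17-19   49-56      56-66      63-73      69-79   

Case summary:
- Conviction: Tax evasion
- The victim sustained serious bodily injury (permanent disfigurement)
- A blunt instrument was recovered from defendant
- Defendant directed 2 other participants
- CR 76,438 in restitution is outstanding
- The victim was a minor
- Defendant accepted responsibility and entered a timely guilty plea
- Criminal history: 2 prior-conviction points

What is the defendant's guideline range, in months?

49-56 months

Base offense level for tax evasion: 10.
R1 does not apply.
R2 applies (level before this adjustment is 10 < 11, so +2): 10 + 2 = 12.
R3 applies: 12 + 3 = 15.
R4 applies (level before this adjustment is 15 ≥ 9, so +7): 15 + 7 = 22.
R5 applies: 22 + 1 = 23.
R6 applies: 23 + 2 = 25.
R7 applies: 25 − 2 = 23.
Level 23 exceeds the maximum of 19; capped at 19.
Final offense level: 19.
Criminal history: 2 prior points → Category I (0-6).
Level 19 falls in the 17-19 band.
Grid: Level 17-19 × Category I = 49-56 months.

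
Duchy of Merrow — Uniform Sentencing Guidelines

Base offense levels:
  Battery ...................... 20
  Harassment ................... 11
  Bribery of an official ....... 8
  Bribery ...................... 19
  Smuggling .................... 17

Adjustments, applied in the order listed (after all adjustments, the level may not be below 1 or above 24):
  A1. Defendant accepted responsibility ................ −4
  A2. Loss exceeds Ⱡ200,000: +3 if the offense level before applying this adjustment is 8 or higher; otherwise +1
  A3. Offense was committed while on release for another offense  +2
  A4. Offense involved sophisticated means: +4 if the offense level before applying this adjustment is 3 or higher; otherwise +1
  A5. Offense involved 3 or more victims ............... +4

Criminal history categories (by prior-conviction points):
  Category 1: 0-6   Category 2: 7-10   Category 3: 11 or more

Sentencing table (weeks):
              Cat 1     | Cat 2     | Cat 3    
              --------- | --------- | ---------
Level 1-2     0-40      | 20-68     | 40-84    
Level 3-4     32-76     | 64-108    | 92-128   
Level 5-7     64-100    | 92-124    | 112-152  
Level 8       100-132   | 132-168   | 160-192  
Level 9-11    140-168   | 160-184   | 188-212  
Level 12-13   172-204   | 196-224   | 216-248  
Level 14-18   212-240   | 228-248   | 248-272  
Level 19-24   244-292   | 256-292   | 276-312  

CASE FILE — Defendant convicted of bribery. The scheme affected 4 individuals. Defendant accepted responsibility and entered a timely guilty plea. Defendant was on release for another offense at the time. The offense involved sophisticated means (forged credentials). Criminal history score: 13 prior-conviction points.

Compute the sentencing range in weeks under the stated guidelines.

276-312 weeks

Base offense level for bribery: 19.
A1 applies: 19 − 4 = 15.
A3 applies: 15 + 2 = 17.
A4 applies (level before this adjustment is 17 ≥ 3, so +4): 17 + 4 = 21.
A5 applies: 21 + 4 = 25.
Level 25 exceeds the maximum of 24; capped at 24.
Final offense level: 24.
Criminal history: 13 prior points → Category 3 (11+).
Level 24 falls in the 19-24 band.
Grid: Level 19-24 × Category 3 = 276-312 weeks.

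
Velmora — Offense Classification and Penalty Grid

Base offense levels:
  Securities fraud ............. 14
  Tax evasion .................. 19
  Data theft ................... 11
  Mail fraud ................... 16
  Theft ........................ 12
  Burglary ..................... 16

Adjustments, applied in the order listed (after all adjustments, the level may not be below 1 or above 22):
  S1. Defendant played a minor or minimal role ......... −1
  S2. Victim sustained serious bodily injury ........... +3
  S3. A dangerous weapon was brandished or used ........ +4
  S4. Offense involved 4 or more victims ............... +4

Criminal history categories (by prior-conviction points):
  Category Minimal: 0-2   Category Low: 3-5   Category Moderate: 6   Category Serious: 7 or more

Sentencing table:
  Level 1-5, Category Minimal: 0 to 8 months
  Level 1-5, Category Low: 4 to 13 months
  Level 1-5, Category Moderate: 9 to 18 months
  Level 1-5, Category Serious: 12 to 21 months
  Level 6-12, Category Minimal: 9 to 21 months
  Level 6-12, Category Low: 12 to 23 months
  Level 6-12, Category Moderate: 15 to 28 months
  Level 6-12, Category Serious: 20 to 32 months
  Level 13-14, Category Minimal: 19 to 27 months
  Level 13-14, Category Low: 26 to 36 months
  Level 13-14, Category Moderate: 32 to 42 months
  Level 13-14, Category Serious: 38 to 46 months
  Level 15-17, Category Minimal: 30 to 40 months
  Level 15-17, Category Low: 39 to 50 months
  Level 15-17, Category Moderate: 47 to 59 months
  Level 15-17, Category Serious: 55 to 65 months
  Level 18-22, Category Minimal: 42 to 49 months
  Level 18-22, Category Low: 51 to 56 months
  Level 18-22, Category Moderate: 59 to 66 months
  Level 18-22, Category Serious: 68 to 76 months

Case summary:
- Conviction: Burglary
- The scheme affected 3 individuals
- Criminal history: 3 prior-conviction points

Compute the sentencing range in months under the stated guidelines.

Base offense level for burglary: 16.
Final offense level: 16.
Criminal history: 3 prior points → Category Low (3-5).
Level 16 falls in the 15-17 band.
Grid: Level 15-17 × Category Low = 39-50 months.

39-50 months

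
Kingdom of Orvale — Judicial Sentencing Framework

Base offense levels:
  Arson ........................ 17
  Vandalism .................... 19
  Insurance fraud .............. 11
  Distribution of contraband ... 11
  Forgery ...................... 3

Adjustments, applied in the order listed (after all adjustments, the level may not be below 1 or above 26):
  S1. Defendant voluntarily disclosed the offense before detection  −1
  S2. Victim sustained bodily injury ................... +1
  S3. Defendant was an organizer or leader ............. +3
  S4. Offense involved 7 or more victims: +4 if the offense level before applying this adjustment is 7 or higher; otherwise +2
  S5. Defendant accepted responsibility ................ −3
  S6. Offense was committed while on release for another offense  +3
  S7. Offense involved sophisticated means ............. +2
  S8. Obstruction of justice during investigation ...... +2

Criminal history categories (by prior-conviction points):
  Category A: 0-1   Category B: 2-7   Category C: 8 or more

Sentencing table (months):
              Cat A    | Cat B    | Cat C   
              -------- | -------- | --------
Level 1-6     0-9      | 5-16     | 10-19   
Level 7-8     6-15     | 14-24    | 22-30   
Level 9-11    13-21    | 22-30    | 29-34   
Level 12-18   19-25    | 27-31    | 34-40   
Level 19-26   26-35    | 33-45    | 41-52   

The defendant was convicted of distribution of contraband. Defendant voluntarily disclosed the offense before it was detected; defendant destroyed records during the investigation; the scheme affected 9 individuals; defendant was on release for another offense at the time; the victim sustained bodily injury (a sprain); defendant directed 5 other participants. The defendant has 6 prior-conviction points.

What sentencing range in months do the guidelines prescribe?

33-45 months

Base offense level for distribution of contraband: 11.
S1 applies: 11 − 1 = 10.
S2 applies: 10 + 1 = 11.
S3 applies: 11 + 3 = 14.
S4 applies (level before this adjustment is 14 ≥ 7, so +4): 14 + 4 = 18.
S5 does not apply.
S6 applies: 18 + 3 = 21.
S8 applies: 21 + 2 = 23.
Final offense level: 23.
Criminal history: 6 prior points → Category B (2-7).
Level 23 falls in the 19-26 band.
Grid: Level 19-26 × Category B = 33-45 months.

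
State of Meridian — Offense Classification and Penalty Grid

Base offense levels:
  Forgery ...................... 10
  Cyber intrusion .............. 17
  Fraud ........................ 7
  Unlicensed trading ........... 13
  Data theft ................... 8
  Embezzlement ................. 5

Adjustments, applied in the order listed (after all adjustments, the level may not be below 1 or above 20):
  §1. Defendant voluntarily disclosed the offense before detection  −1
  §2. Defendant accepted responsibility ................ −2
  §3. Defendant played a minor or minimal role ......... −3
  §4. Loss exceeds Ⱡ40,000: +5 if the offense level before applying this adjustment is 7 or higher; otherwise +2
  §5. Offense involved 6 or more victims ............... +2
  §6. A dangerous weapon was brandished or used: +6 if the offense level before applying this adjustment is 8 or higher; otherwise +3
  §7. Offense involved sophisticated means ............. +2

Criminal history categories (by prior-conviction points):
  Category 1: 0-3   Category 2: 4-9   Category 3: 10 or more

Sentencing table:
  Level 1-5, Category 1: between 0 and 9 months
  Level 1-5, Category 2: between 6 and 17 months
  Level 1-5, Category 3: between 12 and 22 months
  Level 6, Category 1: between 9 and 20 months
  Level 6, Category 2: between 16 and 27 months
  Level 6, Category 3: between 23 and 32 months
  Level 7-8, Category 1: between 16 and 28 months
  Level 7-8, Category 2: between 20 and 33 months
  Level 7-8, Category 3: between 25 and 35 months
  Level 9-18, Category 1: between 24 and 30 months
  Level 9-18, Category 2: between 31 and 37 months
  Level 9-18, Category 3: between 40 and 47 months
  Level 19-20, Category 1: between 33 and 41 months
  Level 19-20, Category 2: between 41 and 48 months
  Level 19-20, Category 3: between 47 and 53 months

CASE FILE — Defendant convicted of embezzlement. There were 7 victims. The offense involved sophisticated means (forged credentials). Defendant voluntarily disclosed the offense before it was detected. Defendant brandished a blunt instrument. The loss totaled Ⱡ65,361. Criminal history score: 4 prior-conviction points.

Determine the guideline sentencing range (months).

Base offense level for embezzlement: 5.
§1 applies: 5 − 1 = 4.
§2 does not apply.
§4 applies (level before this adjustment is 4 < 7, so +2): 4 + 2 = 6.
§5 applies: 6 + 2 = 8.
§6 applies (level before this adjustment is 8 ≥ 8, so +6): 8 + 6 = 14.
§7 applies: 14 + 2 = 16.
Final offense level: 16.
Criminal history: 4 prior points → Category 2 (4-9).
Level 16 falls in the 9-18 band.
Grid: Level 9-18 × Category 2 = 31-37 months.

31-37 months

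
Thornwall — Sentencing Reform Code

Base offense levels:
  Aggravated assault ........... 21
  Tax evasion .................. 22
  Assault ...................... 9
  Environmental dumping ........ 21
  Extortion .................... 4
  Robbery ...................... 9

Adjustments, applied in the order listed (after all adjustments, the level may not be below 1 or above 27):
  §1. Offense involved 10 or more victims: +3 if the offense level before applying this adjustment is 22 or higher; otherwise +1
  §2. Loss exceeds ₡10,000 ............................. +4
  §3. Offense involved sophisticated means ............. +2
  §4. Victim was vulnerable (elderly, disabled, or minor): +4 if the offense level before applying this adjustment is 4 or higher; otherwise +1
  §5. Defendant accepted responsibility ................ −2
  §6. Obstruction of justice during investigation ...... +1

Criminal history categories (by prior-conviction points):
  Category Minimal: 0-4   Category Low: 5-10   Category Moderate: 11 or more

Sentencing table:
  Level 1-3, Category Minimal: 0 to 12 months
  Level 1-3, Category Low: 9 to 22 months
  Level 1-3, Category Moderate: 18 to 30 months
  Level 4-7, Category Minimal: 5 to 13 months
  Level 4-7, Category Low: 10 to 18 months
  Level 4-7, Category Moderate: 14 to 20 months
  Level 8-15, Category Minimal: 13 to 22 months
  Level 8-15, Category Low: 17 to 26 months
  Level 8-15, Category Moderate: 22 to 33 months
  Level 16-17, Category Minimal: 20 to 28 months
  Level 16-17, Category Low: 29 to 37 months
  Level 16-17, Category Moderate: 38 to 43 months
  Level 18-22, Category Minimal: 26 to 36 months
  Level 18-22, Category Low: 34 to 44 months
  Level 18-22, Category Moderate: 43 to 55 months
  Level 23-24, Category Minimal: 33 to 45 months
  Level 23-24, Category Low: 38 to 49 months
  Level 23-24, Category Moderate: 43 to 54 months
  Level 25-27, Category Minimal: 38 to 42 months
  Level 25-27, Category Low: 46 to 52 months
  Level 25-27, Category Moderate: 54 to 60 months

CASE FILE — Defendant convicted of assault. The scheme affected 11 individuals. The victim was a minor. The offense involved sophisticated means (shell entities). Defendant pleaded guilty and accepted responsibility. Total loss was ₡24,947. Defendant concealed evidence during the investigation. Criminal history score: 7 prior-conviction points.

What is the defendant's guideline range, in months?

34-44 months

Base offense level for assault: 9.
§1 applies (level before this adjustment is 9 < 22, so +1): 9 + 1 = 10.
§2 applies: 10 + 4 = 14.
§3 applies: 14 + 2 = 16.
§4 applies (level before this adjustment is 16 ≥ 4, so +4): 16 + 4 = 20.
§5 applies: 20 − 2 = 18.
§6 applies: 18 + 1 = 19.
Final offense level: 19.
Criminal history: 7 prior points → Category Low (5-10).
Level 19 falls in the 18-22 band.
Grid: Level 18-22 × Category Low = 34-44 months.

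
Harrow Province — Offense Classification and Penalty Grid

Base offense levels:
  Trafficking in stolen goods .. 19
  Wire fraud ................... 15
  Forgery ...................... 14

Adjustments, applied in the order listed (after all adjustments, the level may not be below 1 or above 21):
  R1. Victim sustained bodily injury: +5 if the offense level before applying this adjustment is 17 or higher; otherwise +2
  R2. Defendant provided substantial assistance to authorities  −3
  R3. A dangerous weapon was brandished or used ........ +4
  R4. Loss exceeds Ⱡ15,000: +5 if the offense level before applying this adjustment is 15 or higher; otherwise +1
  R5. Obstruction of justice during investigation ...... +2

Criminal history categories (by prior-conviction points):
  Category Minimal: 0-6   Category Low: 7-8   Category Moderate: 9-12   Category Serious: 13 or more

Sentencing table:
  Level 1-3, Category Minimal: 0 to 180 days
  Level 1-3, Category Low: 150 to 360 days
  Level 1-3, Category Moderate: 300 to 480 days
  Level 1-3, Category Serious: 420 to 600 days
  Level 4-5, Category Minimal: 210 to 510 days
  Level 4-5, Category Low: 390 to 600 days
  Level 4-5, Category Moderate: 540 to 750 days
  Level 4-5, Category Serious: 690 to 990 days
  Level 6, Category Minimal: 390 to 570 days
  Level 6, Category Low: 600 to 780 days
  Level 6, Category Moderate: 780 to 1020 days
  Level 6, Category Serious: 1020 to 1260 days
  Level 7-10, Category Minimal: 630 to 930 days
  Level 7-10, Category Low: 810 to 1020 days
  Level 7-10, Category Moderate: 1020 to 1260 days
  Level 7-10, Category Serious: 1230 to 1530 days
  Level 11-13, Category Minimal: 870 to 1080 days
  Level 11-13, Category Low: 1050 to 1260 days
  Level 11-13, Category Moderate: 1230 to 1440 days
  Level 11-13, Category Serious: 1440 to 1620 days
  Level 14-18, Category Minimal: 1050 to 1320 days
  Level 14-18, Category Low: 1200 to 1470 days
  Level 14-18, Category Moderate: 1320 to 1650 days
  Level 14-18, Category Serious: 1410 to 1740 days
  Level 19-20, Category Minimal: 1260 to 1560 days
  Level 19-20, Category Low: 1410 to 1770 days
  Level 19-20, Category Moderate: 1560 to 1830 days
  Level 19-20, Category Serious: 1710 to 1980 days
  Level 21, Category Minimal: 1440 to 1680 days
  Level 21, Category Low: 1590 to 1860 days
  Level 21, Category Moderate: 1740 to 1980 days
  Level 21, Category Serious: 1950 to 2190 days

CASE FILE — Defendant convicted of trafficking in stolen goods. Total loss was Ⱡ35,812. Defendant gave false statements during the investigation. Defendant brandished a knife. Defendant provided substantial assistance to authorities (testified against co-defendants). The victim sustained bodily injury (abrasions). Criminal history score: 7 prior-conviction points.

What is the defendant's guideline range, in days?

1590-1860 days

Base offense level for trafficking in stolen goods: 19.
R1 applies (level before this adjustment is 19 ≥ 17, so +5): 19 + 5 = 24.
R2 applies: 24 − 3 = 21.
R3 applies: 21 + 4 = 25.
R4 applies (level before this adjustment is 25 ≥ 15, so +5): 25 + 5 = 30.
R5 applies: 30 + 2 = 32.
Level 32 exceeds the maximum of 21; capped at 21.
Final offense level: 21.
Criminal history: 7 prior points → Category Low (7-8).
Level 21 falls in the 21 band.
Grid: Level 21 × Category Low = 1590-1860 days.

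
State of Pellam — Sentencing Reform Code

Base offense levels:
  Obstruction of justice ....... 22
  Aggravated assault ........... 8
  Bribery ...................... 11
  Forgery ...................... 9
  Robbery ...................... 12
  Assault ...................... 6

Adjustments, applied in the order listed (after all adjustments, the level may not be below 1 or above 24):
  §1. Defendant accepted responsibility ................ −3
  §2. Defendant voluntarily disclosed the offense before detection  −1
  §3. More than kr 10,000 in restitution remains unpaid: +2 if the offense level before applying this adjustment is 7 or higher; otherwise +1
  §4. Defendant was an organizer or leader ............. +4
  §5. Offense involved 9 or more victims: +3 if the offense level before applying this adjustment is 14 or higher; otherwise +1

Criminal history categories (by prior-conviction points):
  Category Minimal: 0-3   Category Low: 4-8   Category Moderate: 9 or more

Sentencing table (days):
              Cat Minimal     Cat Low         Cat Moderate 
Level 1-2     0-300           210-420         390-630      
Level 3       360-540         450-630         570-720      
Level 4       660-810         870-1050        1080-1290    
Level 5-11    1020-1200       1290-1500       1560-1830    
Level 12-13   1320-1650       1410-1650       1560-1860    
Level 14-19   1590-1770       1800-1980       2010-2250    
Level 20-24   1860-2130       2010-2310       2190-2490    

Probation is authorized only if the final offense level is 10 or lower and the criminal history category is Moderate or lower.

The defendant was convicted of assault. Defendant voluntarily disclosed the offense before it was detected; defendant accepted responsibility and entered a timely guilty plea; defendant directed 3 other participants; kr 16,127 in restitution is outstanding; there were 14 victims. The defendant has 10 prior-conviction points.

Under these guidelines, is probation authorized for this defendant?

Base offense level for assault: 6.
§1 applies: 6 − 3 = 3.
§2 applies: 3 − 1 = 2.
§3 applies (level before this adjustment is 2 < 7, so +1): 2 + 1 = 3.
§4 applies: 3 + 4 = 7.
§5 applies (level before this adjustment is 7 < 14, so +1): 7 + 1 = 8.
Final offense level: 8.
Criminal history: 10 prior points → Category Moderate (9+).
Level 8 falls in the 5-11 band.
Grid: Level 5-11 × Category Moderate = 1560-1830 days.
Probation check: level 8 ≤ 10 and category Moderate ≤ Moderate → eligible.

Yes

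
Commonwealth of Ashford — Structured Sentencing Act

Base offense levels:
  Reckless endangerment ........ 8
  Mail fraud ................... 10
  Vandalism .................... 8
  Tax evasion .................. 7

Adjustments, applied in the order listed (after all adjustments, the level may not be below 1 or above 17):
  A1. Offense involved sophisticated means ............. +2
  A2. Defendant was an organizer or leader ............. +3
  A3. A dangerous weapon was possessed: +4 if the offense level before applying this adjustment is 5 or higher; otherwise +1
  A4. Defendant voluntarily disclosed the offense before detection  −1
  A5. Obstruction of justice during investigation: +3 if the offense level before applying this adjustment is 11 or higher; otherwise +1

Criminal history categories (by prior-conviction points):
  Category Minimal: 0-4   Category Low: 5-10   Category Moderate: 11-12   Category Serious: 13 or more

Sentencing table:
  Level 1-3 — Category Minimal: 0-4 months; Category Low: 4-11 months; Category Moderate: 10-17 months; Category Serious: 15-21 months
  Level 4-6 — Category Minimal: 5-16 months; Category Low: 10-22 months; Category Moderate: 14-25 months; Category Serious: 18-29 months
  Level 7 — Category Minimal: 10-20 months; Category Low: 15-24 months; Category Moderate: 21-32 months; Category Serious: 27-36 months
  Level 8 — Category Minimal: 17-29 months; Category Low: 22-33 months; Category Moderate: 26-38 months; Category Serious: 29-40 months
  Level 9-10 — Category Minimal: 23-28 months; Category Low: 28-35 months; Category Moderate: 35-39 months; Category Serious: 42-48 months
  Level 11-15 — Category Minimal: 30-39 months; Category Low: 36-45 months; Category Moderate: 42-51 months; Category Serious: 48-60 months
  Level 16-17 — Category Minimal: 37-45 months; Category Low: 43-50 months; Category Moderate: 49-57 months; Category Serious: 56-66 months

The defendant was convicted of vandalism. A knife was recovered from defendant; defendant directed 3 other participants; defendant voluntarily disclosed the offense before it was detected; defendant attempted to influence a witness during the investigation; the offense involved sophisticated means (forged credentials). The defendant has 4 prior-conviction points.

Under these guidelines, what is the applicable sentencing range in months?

Base offense level for vandalism: 8.
A1 applies: 8 + 2 = 10.
A2 applies: 10 + 3 = 13.
A3 applies (level before this adjustment is 13 ≥ 5, so +4): 13 + 4 = 17.
A4 applies: 17 − 1 = 16.
A5 applies (level before this adjustment is 16 ≥ 11, so +3): 16 + 3 = 19.
Level 19 exceeds the maximum of 17; capped at 17.
Final offense level: 17.
Criminal history: 4 prior points → Category Minimal (0-4).
Level 17 falls in the 16-17 band.
Grid: Level 16-17 × Category Minimal = 37-45 months.

37-45 months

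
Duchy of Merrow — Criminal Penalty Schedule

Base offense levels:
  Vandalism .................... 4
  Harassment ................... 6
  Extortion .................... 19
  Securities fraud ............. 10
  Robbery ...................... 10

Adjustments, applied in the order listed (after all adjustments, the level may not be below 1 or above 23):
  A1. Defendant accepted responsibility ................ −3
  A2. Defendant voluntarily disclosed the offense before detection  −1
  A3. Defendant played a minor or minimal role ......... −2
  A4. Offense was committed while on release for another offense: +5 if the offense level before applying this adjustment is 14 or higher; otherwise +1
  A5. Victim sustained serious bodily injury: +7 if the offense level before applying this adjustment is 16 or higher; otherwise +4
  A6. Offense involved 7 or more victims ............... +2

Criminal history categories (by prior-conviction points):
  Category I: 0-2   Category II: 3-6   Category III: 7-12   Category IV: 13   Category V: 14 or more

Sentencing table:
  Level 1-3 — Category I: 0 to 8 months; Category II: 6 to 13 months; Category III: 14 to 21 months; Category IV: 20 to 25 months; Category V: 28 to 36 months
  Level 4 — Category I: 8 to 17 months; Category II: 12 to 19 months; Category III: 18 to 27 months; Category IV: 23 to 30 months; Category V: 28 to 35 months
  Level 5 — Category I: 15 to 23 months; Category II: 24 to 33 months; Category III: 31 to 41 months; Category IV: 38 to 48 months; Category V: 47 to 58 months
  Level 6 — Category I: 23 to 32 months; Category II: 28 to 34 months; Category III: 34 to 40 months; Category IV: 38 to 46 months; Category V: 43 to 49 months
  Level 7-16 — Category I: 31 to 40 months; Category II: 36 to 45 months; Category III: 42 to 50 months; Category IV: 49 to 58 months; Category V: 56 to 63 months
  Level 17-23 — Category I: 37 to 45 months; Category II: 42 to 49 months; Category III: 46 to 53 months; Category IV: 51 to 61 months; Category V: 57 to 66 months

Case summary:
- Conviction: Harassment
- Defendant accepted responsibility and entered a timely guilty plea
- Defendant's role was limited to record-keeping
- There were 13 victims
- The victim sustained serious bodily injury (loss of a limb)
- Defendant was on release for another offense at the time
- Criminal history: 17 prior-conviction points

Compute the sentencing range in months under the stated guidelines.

56-63 months

Base offense level for harassment: 6.
A1 applies: 6 − 3 = 3.
A2 does not apply.
A3 applies: 3 − 2 = 1.
A4 applies (level before this adjustment is 1 < 14, so +1): 1 + 1 = 2.
A5 applies (level before this adjustment is 2 < 16, so +4): 2 + 4 = 6.
A6 applies: 6 + 2 = 8.
Final offense level: 8.
Criminal history: 17 prior points → Category V (14+).
Level 8 falls in the 7-16 band.
Grid: Level 7-16 × Category V = 56-63 months.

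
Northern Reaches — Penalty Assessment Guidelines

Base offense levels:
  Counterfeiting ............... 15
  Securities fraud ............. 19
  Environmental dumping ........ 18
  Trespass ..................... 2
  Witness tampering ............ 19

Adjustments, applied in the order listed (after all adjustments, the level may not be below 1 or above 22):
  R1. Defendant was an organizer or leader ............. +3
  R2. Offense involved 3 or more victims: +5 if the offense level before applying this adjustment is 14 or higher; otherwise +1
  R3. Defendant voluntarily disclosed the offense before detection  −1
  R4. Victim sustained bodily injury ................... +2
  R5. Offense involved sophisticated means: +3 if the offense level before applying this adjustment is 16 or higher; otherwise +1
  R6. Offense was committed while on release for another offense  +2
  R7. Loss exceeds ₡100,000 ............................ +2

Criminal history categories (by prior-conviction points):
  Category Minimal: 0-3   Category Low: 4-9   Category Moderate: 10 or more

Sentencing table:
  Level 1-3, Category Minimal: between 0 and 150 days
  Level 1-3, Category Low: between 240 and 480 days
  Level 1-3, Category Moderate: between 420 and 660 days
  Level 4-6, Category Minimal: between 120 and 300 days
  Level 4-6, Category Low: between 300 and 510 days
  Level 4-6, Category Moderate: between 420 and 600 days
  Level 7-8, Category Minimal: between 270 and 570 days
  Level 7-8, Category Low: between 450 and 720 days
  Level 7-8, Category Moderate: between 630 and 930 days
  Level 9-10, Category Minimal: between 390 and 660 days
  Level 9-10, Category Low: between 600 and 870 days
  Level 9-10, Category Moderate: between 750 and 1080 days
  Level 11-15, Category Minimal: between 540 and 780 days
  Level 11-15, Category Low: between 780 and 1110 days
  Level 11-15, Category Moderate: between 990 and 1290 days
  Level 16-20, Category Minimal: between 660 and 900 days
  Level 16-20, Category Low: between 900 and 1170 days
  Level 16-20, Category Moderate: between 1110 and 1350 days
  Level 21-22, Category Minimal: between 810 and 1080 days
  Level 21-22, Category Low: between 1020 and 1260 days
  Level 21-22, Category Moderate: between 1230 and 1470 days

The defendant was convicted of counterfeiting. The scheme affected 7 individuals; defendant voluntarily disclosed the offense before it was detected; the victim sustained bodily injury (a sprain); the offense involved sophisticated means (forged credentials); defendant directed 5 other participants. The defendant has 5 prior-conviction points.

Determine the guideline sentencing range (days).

1020-1260 days

Base offense level for counterfeiting: 15.
R1 applies: 15 + 3 = 18.
R2 applies (level before this adjustment is 18 ≥ 14, so +5): 18 + 5 = 23.
R3 applies: 23 − 1 = 22.
R4 applies: 22 + 2 = 24.
R5 applies (level before this adjustment is 24 ≥ 16, so +3): 24 + 3 = 27.
R6 does not apply.
R7 does not apply.
Level 27 exceeds the maximum of 22; capped at 22.
Final offense level: 22.
Criminal history: 5 prior points → Category Low (4-9).
Level 22 falls in the 21-22 band.
Grid: Level 21-22 × Category Low = 1020-1260 days.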